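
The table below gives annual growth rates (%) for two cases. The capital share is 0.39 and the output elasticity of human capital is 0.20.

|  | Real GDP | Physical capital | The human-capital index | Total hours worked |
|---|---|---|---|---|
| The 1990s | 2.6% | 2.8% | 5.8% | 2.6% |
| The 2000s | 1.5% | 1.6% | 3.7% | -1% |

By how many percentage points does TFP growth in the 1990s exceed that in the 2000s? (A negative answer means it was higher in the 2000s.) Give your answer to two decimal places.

-1.26 percentage points

Labor's share = 1 − 0.39 − 0.2 = 0.41.
The 1990s: TFP = 2.6 − 1.092 − 1.16 − 1.066 = -0.718%.
The 2000s: TFP = 1.5 − 0.624 − 0.74 + 0.41 = 0.546%.
Difference = -0.718 − (0.546) = -1.264 pp.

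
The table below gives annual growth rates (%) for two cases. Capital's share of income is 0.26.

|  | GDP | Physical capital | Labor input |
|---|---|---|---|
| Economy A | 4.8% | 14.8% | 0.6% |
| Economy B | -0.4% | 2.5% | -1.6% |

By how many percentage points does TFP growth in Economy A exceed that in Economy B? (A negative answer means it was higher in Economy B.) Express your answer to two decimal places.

0.37 percentage points

Labor's share = 1 − 0.26 = 0.74.
Economy A: TFP = 4.8 − 3.848 − 0.444 = 0.508%.
Economy B: TFP = -0.4 − 0.65 + 1.184 = 0.134%.
Difference = 0.508 − (0.134) = 0.374 pp.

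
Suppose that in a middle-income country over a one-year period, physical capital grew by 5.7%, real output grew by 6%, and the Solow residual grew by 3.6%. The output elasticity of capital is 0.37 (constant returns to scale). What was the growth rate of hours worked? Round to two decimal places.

0.46%

Labor's share = 1 − 0.37 = 0.63.
gY = gA + 0.37×5.7 + 0.63×g.
0.63×g = 6 − 3.6 − 2.109 = 0.291.
g = 0.291 / 0.63 = 0.4619%.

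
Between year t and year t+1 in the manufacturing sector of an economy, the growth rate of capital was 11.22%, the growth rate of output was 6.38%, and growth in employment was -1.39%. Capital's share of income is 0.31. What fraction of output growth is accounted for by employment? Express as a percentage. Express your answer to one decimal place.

Labor's share = 1 − 0.31 = 0.69.
Employment contributed 0.69 × (-1.39) = -0.9591 pp.
Share of growth = -0.9591 / 6.38 × 100 = -15.033%.

Employment accounted for -15.0% of growth.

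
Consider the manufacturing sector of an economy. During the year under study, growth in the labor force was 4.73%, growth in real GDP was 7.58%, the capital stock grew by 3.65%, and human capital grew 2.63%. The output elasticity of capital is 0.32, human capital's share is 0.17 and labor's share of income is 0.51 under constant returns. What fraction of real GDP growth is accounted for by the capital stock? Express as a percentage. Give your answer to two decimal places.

The capital stock accounted for 15.41% of growth.

The capital stock contributed 0.32 × 3.65 = 1.168 pp.
Share of growth = 1.168 / 7.58 × 100 = 15.409%.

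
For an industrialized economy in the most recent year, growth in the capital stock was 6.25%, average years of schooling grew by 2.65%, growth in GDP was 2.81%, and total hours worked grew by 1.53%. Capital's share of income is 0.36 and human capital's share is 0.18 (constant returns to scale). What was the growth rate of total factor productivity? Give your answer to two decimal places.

-0.62%

Labor's share = 1 − 0.36 − 0.18 = 0.46.
The capital stock: 0.36 × 6.25 = 2.25 pp.
Average years of schooling: 0.18 × 2.65 = 0.477 pp.
Total hours worked: 0.46 × 1.53 = 0.7038 pp.
TFP growth = 2.81 − 3.4308 = -0.6208%.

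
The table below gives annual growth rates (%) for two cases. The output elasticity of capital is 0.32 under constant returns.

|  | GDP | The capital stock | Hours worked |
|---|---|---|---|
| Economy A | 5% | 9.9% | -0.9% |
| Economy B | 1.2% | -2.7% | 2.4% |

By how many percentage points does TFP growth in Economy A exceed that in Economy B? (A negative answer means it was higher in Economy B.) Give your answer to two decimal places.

2.01 percentage points

Labor's share = 1 − 0.32 = 0.68.
Economy A: TFP = 5 − 3.168 + 0.612 = 2.444%.
Economy B: TFP = 1.2 + 0.864 − 1.632 = 0.432%.
Difference = 2.444 − (0.432) = 2.012 pp.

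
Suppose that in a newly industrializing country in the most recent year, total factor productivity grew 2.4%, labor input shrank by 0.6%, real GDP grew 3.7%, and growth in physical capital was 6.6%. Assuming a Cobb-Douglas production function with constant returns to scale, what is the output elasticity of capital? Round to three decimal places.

gY = gA + α·gK + (1−α)·gL, so gY − gA − gL = α(gK − gL).
3.7 − 2.4 + 0.6 = α × (6.6 − (-0.6)).
1.9 = 7.2 α, so α = 0.26389.

The output elasticity of capital is 0.264.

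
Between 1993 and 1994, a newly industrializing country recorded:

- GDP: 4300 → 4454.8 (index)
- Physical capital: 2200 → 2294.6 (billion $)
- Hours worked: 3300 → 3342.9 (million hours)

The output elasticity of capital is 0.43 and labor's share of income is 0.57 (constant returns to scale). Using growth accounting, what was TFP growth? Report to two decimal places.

GDP growth = (4454.8 − 4300) / 4300 = 3.6%.
Physical capital growth = (2294.6 − 2200) / 2200 = 4.3%.
Hours worked growth = (3342.9 − 3300) / 3300 = 1.3%.
Labor's share = 1 − 0.43 = 0.57.
Physical capital: 0.43 × 4.3 = 1.849 pp.
Hours worked: 0.57 × 1.3 = 0.741 pp.
TFP growth = 3.6 − 2.59 = 1.01%.

TFP grew 1.01%.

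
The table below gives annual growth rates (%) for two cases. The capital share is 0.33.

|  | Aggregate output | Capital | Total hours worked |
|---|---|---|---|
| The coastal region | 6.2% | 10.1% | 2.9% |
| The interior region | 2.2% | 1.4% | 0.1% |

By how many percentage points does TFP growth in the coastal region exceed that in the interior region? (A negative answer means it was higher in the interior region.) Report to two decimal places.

-0.75 percentage points

Labor's share = 1 − 0.33 = 0.67.
The coastal region: TFP = 6.2 − 3.333 − 1.943 = 0.924%.
The interior region: TFP = 2.2 − 0.462 − 0.067 = 1.671%.
Difference = 0.924 − (1.671) = -0.747 pp.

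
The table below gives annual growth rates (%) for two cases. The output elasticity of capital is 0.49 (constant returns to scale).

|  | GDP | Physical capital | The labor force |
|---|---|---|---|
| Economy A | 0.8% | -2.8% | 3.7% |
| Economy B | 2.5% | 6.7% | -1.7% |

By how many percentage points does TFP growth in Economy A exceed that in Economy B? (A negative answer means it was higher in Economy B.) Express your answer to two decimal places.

Labor's share = 1 − 0.49 = 0.51.
Economy A: TFP = 0.8 + 1.372 − 1.887 = 0.285%.
Economy B: TFP = 2.5 − 3.283 + 0.867 = 0.084%.
Difference = 0.285 − (0.084) = 0.201 pp.

0.20 percentage points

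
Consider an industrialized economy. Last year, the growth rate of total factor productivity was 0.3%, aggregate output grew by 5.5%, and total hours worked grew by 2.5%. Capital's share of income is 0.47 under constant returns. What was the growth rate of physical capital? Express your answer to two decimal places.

Labor's share = 1 − 0.47 = 0.53.
gY = gA + 0.53×2.5 + 0.47×g.
0.47×g = 5.5 − 0.3 − 1.325 = 3.875.
g = 3.875 / 0.47 = 8.2447%.

Physical capital growth was 8.24%.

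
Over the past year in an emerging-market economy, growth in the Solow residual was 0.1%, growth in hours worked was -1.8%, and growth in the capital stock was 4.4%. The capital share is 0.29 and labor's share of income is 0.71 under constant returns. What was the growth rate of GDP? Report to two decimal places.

0.10%

Labor's share = 1 − 0.29 = 0.71.
The capital stock: 0.29 × 4.4 = 1.276 pp.
Hours worked: 0.71 × (-1.8) = -1.278 pp.
Output growth = 0.1 + (-0.002) = 0.098%.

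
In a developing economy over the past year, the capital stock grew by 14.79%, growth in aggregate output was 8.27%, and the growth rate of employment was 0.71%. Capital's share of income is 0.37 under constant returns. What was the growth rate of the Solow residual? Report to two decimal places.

2.35%

Labor's share = 1 − 0.37 = 0.63.
The capital stock: 0.37 × 14.79 = 5.4723 pp.
Employment: 0.63 × 0.71 = 0.4473 pp.
TFP growth = 8.27 − 5.9196 = 2.3504%.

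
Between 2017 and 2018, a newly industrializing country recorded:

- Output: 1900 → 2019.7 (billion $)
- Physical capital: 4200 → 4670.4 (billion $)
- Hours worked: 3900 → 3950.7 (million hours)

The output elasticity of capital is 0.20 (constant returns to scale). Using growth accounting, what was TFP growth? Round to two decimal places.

Output growth = (2019.7 − 1900) / 1900 = 6.3%.
Physical capital growth = (4670.4 − 4200) / 4200 = 11.2%.
Hours worked growth = (3950.7 − 3900) / 3900 = 1.3%.
Labor's share = 1 − 0.2 = 0.8.
Physical capital: 0.2 × 11.2 = 2.24 pp.
Hours worked: 0.8 × 1.3 = 1.04 pp.
TFP growth = 6.3 − 3.28 = 3.02%.

3.02%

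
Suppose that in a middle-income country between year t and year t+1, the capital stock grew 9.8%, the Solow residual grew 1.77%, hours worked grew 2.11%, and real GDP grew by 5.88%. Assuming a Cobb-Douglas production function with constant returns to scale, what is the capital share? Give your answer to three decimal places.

gY = gA + α·gK + (1−α)·gL, so gY − gA − gL = α(gK − gL).
5.88 − 1.77 − 2.11 = α × (9.8 − 2.11).
2 = 7.69 α, so α = 0.26008.

The capital share is 0.260.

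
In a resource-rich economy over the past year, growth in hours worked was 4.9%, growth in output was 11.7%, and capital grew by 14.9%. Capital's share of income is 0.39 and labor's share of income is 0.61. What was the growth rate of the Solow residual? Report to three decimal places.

Labor's share = 1 − 0.39 = 0.61.
Capital: 0.39 × 14.9 = 5.811 pp.
Hours worked: 0.61 × 4.9 = 2.989 pp.
TFP growth = 11.7 − 8.8 = 2.9%.

2.900%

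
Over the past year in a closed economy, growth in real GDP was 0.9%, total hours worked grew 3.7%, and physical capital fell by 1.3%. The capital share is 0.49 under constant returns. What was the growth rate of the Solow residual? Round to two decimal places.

Labor's share = 1 − 0.49 = 0.51.
Physical capital: 0.49 × (-1.3) = -0.637 pp.
Total hours worked: 0.51 × 3.7 = 1.887 pp.
TFP growth = 0.9 − 1.25 = -0.35%.

-0.35%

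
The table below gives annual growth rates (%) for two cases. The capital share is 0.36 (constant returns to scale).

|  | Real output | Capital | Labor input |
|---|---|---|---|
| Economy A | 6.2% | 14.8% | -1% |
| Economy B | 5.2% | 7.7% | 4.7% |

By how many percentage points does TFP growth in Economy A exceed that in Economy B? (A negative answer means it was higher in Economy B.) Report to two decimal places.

2.09 percentage points

Labor's share = 1 − 0.36 = 0.64.
Economy A: TFP = 6.2 − 5.328 + 0.64 = 1.512%.
Economy B: TFP = 5.2 − 2.772 − 3.008 = -0.58%.
Difference = 1.512 − (-0.58) = 2.092 pp.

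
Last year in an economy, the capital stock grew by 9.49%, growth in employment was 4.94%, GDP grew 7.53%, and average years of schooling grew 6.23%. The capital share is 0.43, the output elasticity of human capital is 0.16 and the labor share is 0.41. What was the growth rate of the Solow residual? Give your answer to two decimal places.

Labor's share = 1 − 0.43 − 0.16 = 0.41.
The capital stock: 0.43 × 9.49 = 4.0807 pp.
Average years of schooling: 0.16 × 6.23 = 0.9968 pp.
Employment: 0.41 × 4.94 = 2.0254 pp.
TFP growth = 7.53 − 7.1029 = 0.4271%.

The Solow residual grew 0.43%.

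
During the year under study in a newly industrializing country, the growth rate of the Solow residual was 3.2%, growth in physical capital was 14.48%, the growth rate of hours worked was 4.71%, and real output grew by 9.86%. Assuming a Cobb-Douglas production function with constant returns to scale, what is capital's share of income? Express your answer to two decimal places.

gY = gA + α·gK + (1−α)·gL, so gY − gA − gL = α(gK − gL).
9.86 − 3.2 − 4.71 = α × (14.48 − 4.71).
1.95 = 9.77 α, so α = 0.1996.

Capital's share of income is 0.20.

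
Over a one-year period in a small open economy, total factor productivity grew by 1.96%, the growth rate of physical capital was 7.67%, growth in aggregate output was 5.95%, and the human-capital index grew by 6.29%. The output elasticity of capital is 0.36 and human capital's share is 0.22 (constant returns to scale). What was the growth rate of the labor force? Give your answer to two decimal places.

-0.37%

Labor's share = 1 − 0.36 − 0.22 = 0.42.
gY = gA + 0.36×7.67 + 0.22×6.29 + 0.42×g.
0.42×g = 5.95 − 1.96 − 4.145 = -0.155.
g = -0.155 / 0.42 = -0.369%.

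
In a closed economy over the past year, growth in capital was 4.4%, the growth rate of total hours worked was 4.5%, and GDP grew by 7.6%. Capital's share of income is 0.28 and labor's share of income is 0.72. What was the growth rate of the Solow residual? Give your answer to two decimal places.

Labor's share = 1 − 0.28 = 0.72.
Capital: 0.28 × 4.4 = 1.232 pp.
Total hours worked: 0.72 × 4.5 = 3.24 pp.
TFP growth = 7.6 − 4.472 = 3.128%.

The Solow residual growth was 3.13%.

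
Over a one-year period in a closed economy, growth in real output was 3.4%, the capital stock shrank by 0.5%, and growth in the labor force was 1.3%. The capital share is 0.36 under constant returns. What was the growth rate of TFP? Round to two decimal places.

Labor's share = 1 − 0.36 = 0.64.
The capital stock: 0.36 × (-0.5) = -0.18 pp.
The labor force: 0.64 × 1.3 = 0.832 pp.
TFP growth = 3.4 − 0.652 = 2.748%.

2.75%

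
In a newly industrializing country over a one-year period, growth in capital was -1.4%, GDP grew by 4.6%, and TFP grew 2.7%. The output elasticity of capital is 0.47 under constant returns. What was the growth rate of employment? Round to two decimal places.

4.83%

Labor's share = 1 − 0.47 = 0.53.
gY = gA + 0.47×(-1.4) + 0.53×g.
0.53×g = 4.6 − 2.7 + 0.658 = 2.558.
g = 2.558 / 0.53 = 4.8264%.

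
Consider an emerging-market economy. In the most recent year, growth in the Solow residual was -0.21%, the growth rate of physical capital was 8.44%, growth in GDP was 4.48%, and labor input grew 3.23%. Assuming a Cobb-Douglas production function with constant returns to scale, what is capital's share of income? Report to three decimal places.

gY = gA + α·gK + (1−α)·gL, so gY − gA − gL = α(gK − gL).
4.48 + 0.21 − 3.23 = α × (8.44 − 3.23).
1.46 = 5.21 α, so α = 0.28023.

0.280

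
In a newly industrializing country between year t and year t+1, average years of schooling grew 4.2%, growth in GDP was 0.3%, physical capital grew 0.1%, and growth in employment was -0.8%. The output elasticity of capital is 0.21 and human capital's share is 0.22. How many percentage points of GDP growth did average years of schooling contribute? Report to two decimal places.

0.92 percentage points

Contribution = share × growth = 0.22 × 4.2 = 0.924 pp.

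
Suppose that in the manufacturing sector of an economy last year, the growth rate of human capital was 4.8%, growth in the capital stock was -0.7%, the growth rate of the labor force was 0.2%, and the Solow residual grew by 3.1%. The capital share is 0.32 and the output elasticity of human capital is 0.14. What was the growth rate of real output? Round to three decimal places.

3.656%

Labor's share = 1 − 0.32 − 0.14 = 0.54.
The capital stock: 0.32 × (-0.7) = -0.224 pp.
Human capital: 0.14 × 4.8 = 0.672 pp.
The labor force: 0.54 × 0.2 = 0.108 pp.
Output growth = 3.1 + 0.556 = 3.656%.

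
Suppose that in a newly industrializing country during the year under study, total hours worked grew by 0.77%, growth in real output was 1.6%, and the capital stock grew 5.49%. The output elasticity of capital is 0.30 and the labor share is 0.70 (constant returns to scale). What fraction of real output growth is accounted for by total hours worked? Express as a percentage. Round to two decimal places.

33.69%

Labor's share = 1 − 0.3 = 0.7.
Total hours worked contributed 0.7 × 0.77 = 0.539 pp.
Share of growth = 0.539 / 1.6 × 100 = 33.6875%.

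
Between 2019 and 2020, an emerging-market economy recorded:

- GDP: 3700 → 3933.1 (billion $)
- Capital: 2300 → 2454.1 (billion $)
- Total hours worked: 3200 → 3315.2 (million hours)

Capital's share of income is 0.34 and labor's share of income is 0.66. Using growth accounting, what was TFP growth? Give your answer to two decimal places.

GDP growth = (3933.1 − 3700) / 3700 = 6.3%.
Capital growth = (2454.1 − 2300) / 2300 = 6.7%.
Total hours worked growth = (3315.2 − 3200) / 3200 = 3.6%.
Labor's share = 1 − 0.34 = 0.66.
Capital: 0.34 × 6.7 = 2.278 pp.
Total hours worked: 0.66 × 3.6 = 2.376 pp.
TFP growth = 6.3 − 4.654 = 1.646%.

1.65%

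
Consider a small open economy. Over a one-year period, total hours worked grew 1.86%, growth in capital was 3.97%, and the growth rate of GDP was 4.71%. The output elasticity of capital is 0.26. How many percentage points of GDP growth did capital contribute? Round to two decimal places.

1.03 percentage points

Contribution = share × growth = 0.26 × 3.97 = 1.0322 pp.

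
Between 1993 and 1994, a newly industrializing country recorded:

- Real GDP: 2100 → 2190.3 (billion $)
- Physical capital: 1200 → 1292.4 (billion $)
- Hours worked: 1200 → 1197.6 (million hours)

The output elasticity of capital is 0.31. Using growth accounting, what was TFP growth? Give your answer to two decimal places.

Real GDP growth = (2190.3 − 2100) / 2100 = 4.3%.
Physical capital growth = (1292.4 − 1200) / 1200 = 7.7%.
Hours worked growth = (1197.6 − 1200) / 1200 = -0.2%.
Labor's share = 1 − 0.31 = 0.69.
Physical capital: 0.31 × 7.7 = 2.387 pp.
Hours worked: 0.69 × (-0.2) = -0.138 pp.
TFP growth = 4.3 − 2.249 = 2.051%.

2.05%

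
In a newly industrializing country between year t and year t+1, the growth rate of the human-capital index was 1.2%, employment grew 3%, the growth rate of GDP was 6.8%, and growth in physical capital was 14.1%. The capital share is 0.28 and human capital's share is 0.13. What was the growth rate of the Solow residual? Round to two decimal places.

The Solow residual growth was 0.93%.

Labor's share = 1 − 0.28 − 0.13 = 0.59.
Physical capital: 0.28 × 14.1 = 3.948 pp.
The human-capital index: 0.13 × 1.2 = 0.156 pp.
Employment: 0.59 × 3 = 1.77 pp.
TFP growth = 6.8 − 5.874 = 0.926%.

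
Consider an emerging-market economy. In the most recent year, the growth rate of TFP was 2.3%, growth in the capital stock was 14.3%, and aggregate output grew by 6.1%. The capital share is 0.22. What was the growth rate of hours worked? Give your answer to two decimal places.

0.84%

Labor's share = 1 − 0.22 = 0.78.
gY = gA + 0.22×14.3 + 0.78×g.
0.78×g = 6.1 − 2.3 − 3.146 = 0.654.
g = 0.654 / 0.78 = 0.8385%.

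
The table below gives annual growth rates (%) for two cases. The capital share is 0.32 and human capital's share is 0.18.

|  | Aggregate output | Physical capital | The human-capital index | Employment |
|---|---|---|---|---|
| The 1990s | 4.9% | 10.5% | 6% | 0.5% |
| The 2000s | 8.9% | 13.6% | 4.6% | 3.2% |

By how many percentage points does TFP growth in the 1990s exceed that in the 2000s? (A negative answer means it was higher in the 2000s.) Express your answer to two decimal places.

-1.91 percentage points

Labor's share = 1 − 0.32 − 0.18 = 0.5.
The 1990s: TFP = 4.9 − 3.36 − 1.08 − 0.25 = 0.21%.
The 2000s: TFP = 8.9 − 4.352 − 0.828 − 1.6 = 2.12%.
Difference = 0.21 − (2.12) = -1.91 pp.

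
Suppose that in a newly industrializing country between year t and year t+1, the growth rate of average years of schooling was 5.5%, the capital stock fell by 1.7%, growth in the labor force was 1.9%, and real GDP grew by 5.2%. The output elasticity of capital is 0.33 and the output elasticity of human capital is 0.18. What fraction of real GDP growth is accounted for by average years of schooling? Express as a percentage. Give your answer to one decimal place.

Average years of schooling contributed 0.18 × 5.5 = 0.99 pp.
Share of growth = 0.99 / 5.2 × 100 = 19.038%.

19.0%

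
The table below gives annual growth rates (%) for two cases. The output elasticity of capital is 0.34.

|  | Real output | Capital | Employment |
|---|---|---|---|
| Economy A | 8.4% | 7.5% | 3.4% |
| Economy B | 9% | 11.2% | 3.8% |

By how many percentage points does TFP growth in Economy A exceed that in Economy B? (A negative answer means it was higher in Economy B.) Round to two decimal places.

0.92 percentage points

Labor's share = 1 − 0.34 = 0.66.
Economy A: TFP = 8.4 − 2.55 − 2.244 = 3.606%.
Economy B: TFP = 9 − 3.808 − 2.508 = 2.684%.
Difference = 3.606 − (2.684) = 0.922 pp.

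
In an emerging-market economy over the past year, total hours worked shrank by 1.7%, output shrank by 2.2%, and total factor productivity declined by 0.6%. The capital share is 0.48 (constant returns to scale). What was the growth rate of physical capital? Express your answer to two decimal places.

-1.49%

Labor's share = 1 − 0.48 = 0.52.
gY = gA + 0.52×(-1.7) + 0.48×g.
0.48×g = -2.2 + 0.6 + 0.884 = -0.716.
g = -0.716 / 0.48 = -1.4917%.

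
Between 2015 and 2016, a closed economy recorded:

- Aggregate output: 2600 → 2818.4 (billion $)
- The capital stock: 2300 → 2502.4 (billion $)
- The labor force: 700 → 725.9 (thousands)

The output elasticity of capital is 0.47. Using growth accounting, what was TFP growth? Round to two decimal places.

2.30%

Aggregate output growth = (2818.4 − 2600) / 2600 = 8.4%.
The capital stock growth = (2502.4 − 2300) / 2300 = 8.8%.
The labor force growth = (725.9 − 700) / 700 = 3.7%.
Labor's share = 1 − 0.47 = 0.53.
The capital stock: 0.47 × 8.8 = 4.136 pp.
The labor force: 0.53 × 3.7 = 1.961 pp.
TFP growth = 8.4 − 6.097 = 2.303%.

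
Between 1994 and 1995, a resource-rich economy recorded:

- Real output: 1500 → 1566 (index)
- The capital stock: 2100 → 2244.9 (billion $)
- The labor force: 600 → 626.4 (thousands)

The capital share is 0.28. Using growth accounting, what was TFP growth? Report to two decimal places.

Real output growth = (1566 − 1500) / 1500 = 4.4%.
The capital stock growth = (2244.9 − 2100) / 2100 = 6.9%.
The labor force growth = (626.4 − 600) / 600 = 4.4%.
Labor's share = 1 − 0.28 = 0.72.
The capital stock: 0.28 × 6.9 = 1.932 pp.
The labor force: 0.72 × 4.4 = 3.168 pp.
TFP growth = 4.4 − 5.1 = -0.7%.

-0.70%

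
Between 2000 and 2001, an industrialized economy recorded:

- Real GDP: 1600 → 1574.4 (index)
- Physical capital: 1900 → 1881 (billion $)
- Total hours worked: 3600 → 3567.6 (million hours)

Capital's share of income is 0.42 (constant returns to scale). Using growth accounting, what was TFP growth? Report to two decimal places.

Real GDP growth = (1574.4 − 1600) / 1600 = -1.6%.
Physical capital growth = (1881 − 1900) / 1900 = -1%.
Total hours worked growth = (3567.6 − 3600) / 3600 = -0.9%.
Labor's share = 1 − 0.42 = 0.58.
Physical capital: 0.42 × (-1) = -0.42 pp.
Total hours worked: 0.58 × (-0.9) = -0.522 pp.
TFP growth = -1.6 + 0.942 = -0.658%.

-0.66%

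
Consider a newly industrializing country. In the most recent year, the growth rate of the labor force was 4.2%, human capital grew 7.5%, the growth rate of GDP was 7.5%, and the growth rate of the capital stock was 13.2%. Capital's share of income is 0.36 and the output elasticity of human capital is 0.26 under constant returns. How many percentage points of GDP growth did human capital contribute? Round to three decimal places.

Contribution = share × growth = 0.26 × 7.5 = 1.95 pp.

1.950 percentage points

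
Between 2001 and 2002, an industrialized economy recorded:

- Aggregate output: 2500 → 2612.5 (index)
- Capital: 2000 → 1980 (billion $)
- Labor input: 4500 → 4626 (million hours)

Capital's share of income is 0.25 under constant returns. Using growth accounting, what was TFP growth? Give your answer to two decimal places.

TFP grew 2.65%.

Aggregate output growth = (2612.5 − 2500) / 2500 = 4.5%.
Capital growth = (1980 − 2000) / 2000 = -1%.
Labor input growth = (4626 − 4500) / 4500 = 2.8%.
Labor's share = 1 − 0.25 = 0.75.
Capital: 0.25 × (-1) = -0.25 pp.
Labor input: 0.75 × 2.8 = 2.1 pp.
TFP growth = 4.5 − 1.85 = 2.65%.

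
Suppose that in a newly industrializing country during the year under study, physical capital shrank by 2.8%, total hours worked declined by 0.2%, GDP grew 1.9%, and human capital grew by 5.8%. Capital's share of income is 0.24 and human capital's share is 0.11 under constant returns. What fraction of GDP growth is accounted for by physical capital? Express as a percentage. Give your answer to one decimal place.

Physical capital accounted for -35.4% of growth.

Physical capital contributed 0.24 × (-2.8) = -0.672 pp.
Share of growth = -0.672 / 1.9 × 100 = -35.368%.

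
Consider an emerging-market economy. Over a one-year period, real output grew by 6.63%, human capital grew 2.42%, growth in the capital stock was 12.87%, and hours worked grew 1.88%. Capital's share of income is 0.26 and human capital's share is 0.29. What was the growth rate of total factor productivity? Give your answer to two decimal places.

Total factor productivity growth was 1.74%.

Labor's share = 1 − 0.26 − 0.29 = 0.45.
The capital stock: 0.26 × 12.87 = 3.3462 pp.
Human capital: 0.29 × 2.42 = 0.7018 pp.
Hours worked: 0.45 × 1.88 = 0.846 pp.
TFP growth = 6.63 − 4.894 = 1.736%.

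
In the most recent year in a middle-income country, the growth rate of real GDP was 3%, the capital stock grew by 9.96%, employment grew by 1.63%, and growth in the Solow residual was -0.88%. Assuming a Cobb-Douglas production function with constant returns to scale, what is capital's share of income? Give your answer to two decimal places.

gY = gA + α·gK + (1−α)·gL, so gY − gA − gL = α(gK − gL).
3 + 0.88 − 1.63 = α × (9.96 − 1.63).
2.25 = 8.33 α, so α = 0.2701.

Capital's share of income is 0.27.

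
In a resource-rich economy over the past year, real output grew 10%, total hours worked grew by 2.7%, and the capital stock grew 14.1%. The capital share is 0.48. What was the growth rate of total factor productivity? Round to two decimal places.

Labor's share = 1 − 0.48 = 0.52.
The capital stock: 0.48 × 14.1 = 6.768 pp.
Total hours worked: 0.52 × 2.7 = 1.404 pp.
TFP growth = 10 − 8.172 = 1.828%.

1.83%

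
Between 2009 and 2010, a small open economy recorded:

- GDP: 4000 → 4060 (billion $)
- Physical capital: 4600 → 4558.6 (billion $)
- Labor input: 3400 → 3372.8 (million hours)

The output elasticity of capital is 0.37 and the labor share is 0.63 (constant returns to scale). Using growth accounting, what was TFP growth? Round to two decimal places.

2.34%

GDP growth = (4060 − 4000) / 4000 = 1.5%.
Physical capital growth = (4558.6 − 4600) / 4600 = -0.9%.
Labor input growth = (3372.8 − 3400) / 3400 = -0.8%.
Labor's share = 1 − 0.37 = 0.63.
Physical capital: 0.37 × (-0.9) = -0.333 pp.
Labor input: 0.63 × (-0.8) = -0.504 pp.
TFP growth = 1.5 + 0.837 = 2.337%.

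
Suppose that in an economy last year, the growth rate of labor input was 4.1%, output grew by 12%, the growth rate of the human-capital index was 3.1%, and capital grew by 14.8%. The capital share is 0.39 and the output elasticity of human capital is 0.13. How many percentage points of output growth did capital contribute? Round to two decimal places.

Contribution = share × growth = 0.39 × 14.8 = 5.772 pp.

5.77 pp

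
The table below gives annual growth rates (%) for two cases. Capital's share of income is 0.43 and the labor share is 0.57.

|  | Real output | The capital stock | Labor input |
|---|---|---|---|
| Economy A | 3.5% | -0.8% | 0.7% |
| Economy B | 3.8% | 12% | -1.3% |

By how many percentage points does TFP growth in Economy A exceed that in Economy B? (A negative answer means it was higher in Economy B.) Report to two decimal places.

Labor's share = 1 − 0.43 = 0.57.
Economy A: TFP = 3.5 + 0.344 − 0.399 = 3.445%.
Economy B: TFP = 3.8 − 5.16 + 0.741 = -0.619%.
Difference = 3.445 − (-0.619) = 4.064 pp.

4.06 percentage points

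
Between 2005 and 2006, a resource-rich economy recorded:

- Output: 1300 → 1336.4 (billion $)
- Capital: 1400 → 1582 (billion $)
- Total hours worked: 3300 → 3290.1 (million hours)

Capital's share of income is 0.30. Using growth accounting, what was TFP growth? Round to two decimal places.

Output growth = (1336.4 − 1300) / 1300 = 2.8%.
Capital growth = (1582 − 1400) / 1400 = 13%.
Total hours worked growth = (3290.1 − 3300) / 3300 = -0.3%.
Labor's share = 1 − 0.3 = 0.7.
Capital: 0.3 × 13 = 3.9 pp.
Total hours worked: 0.7 × (-0.3) = -0.21 pp.
TFP growth = 2.8 − 3.69 = -0.89%.

-0.89%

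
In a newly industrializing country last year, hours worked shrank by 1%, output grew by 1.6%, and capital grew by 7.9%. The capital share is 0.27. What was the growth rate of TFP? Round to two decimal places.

Labor's share = 1 − 0.27 = 0.73.
Capital: 0.27 × 7.9 = 2.133 pp.
Hours worked: 0.73 × (-1) = -0.73 pp.
TFP growth = 1.6 − 1.403 = 0.197%.

0.20%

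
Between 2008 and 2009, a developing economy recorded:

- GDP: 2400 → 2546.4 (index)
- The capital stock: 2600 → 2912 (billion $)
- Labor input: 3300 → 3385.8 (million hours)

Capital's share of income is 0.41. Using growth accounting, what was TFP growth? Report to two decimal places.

-0.35%

GDP growth = (2546.4 − 2400) / 2400 = 6.1%.
The capital stock growth = (2912 − 2600) / 2600 = 12%.
Labor input growth = (3385.8 − 3300) / 3300 = 2.6%.
Labor's share = 1 − 0.41 = 0.59.
The capital stock: 0.41 × 12 = 4.92 pp.
Labor input: 0.59 × 2.6 = 1.534 pp.
TFP growth = 6.1 − 6.454 = -0.354%.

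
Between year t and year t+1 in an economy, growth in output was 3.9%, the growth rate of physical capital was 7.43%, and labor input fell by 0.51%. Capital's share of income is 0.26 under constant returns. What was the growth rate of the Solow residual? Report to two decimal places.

2.35%

Labor's share = 1 − 0.26 = 0.74.
Physical capital: 0.26 × 7.43 = 1.9318 pp.
Labor input: 0.74 × (-0.51) = -0.3774 pp.
TFP growth = 3.9 − 1.5544 = 2.3456%.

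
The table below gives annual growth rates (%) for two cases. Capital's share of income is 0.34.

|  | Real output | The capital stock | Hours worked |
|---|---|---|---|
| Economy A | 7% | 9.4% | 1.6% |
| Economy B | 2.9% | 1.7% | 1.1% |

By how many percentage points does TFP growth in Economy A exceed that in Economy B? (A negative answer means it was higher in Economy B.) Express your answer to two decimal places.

Labor's share = 1 − 0.34 = 0.66.
Economy A: TFP = 7 − 3.196 − 1.056 = 2.748%.
Economy B: TFP = 2.9 − 0.578 − 0.726 = 1.596%.
Difference = 2.748 − (1.596) = 1.152 pp.

1.15 percentage points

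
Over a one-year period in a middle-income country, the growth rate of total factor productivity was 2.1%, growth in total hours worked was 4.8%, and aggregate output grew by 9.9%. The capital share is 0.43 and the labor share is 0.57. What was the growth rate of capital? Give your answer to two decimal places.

11.78%

Labor's share = 1 − 0.43 = 0.57.
gY = gA + 0.57×4.8 + 0.43×g.
0.43×g = 9.9 − 2.1 − 2.736 = 5.064.
g = 5.064 / 0.43 = 11.7767%.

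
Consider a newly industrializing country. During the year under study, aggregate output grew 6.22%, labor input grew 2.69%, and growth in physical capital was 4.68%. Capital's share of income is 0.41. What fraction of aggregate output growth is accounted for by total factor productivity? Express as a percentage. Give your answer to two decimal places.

Labor's share = 1 − 0.41 = 0.59.
Physical capital: 0.41 × 4.68 = 1.9188 pp.
Labor input: 0.59 × 2.69 = 1.5871 pp.
TFP growth = 6.22 − 3.5059 = 2.7141%.
TFP share of growth = 2.7141 / 6.22 × 100 = 43.635%.

43.64%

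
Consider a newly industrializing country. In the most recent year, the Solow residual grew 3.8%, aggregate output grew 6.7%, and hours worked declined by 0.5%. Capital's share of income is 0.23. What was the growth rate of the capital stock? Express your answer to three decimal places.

Labor's share = 1 − 0.23 = 0.77.
gY = gA + 0.77×(-0.5) + 0.23×g.
0.23×g = 6.7 − 3.8 + 0.385 = 3.285.
g = 3.285 / 0.23 = 14.28261%.

14.283%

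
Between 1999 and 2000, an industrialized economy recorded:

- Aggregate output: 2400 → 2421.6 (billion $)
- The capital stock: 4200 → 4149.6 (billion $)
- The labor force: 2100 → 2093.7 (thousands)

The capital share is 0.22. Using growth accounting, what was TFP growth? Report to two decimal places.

TFP grew 1.40%.

Aggregate output growth = (2421.6 − 2400) / 2400 = 0.9%.
The capital stock growth = (4149.6 − 4200) / 4200 = -1.2%.
The labor force growth = (2093.7 − 2100) / 2100 = -0.3%.
Labor's share = 1 − 0.22 = 0.78.
The capital stock: 0.22 × (-1.2) = -0.264 pp.
The labor force: 0.78 × (-0.3) = -0.234 pp.
TFP growth = 0.9 + 0.498 = 1.398%.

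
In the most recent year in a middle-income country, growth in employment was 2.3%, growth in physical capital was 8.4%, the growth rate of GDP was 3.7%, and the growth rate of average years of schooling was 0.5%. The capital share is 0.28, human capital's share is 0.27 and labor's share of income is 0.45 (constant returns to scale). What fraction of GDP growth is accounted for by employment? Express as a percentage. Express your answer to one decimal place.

Employment accounted for 28.0% of growth.

Labor's share = 1 − 0.28 − 0.27 = 0.45.
Employment contributed 0.45 × 2.3 = 1.035 pp.
Share of growth = 1.035 / 3.7 × 100 = 27.973%.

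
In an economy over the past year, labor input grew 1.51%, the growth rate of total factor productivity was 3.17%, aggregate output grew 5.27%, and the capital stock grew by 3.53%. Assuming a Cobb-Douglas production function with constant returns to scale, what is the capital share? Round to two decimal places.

gY = gA + α·gK + (1−α)·gL, so gY − gA − gL = α(gK − gL).
5.27 − 3.17 − 1.51 = α × (3.53 − 1.51).
0.59 = 2.02 α, so α = 0.2921.

0.29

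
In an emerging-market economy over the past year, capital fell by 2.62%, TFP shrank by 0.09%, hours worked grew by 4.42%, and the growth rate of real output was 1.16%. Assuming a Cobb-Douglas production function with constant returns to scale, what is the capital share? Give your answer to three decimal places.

gY = gA + α·gK + (1−α)·gL, so gY − gA − gL = α(gK − gL).
1.16 + 0.09 − 4.42 = α × (-2.62 − 4.42).
-3.17 = -7.04 α, so α = 0.45028.

The capital share is 0.450.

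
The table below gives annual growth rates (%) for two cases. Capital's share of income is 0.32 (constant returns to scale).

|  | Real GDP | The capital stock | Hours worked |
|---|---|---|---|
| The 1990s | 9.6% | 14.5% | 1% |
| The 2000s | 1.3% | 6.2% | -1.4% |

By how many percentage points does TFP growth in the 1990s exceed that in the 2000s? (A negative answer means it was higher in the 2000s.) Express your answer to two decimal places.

4.01 percentage points

Labor's share = 1 − 0.32 = 0.68.
The 1990s: TFP = 9.6 − 4.64 − 0.68 = 4.28%.
The 2000s: TFP = 1.3 − 1.984 + 0.952 = 0.268%.
Difference = 4.28 − (0.268) = 4.012 pp.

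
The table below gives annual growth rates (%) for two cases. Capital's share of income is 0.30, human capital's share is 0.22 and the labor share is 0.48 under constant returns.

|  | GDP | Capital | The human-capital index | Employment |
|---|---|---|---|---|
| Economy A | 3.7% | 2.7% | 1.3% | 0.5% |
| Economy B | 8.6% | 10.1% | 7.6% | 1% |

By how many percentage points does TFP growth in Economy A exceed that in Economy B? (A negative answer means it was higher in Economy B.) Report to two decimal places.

-1.05 percentage points

Labor's share = 1 − 0.3 − 0.22 = 0.48.
Economy A: TFP = 3.7 − 0.81 − 0.286 − 0.24 = 2.364%.
Economy B: TFP = 8.6 − 3.03 − 1.672 − 0.48 = 3.418%.
Difference = 2.364 − (3.418) = -1.054 pp.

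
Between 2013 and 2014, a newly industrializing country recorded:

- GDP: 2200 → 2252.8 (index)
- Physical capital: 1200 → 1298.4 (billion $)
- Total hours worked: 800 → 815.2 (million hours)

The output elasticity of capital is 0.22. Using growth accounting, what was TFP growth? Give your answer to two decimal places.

-0.89%

GDP growth = (2252.8 − 2200) / 2200 = 2.4%.
Physical capital growth = (1298.4 − 1200) / 1200 = 8.2%.
Total hours worked growth = (815.2 − 800) / 800 = 1.9%.
Labor's share = 1 − 0.22 = 0.78.
Physical capital: 0.22 × 8.2 = 1.804 pp.
Total hours worked: 0.78 × 1.9 = 1.482 pp.
TFP growth = 2.4 − 3.286 = -0.886%.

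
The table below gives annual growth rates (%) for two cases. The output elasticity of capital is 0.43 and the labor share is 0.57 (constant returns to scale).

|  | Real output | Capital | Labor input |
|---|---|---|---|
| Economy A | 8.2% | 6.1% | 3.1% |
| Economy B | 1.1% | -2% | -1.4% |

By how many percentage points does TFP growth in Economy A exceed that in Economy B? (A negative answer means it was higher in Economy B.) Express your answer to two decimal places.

Labor's share = 1 − 0.43 = 0.57.
Economy A: TFP = 8.2 − 2.623 − 1.767 = 3.81%.
Economy B: TFP = 1.1 + 0.86 + 0.798 = 2.758%.
Difference = 3.81 − (2.758) = 1.052 pp.

1.05 percentage points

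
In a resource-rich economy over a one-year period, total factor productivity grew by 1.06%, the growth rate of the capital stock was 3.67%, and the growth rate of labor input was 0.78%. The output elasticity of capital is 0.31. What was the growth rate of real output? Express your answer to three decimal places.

2.736%

Labor's share = 1 − 0.31 = 0.69.
The capital stock: 0.31 × 3.67 = 1.1377 pp.
Labor input: 0.69 × 0.78 = 0.5382 pp.
Output growth = 1.06 + 1.6759 = 2.7359%.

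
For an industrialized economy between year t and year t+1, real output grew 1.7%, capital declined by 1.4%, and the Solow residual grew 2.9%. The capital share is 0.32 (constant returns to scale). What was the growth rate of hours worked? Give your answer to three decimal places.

Labor's share = 1 − 0.32 = 0.68.
gY = gA + 0.32×(-1.4) + 0.68×g.
0.68×g = 1.7 − 2.9 + 0.448 = -0.752.
g = -0.752 / 0.68 = -1.10588%.

-1.106%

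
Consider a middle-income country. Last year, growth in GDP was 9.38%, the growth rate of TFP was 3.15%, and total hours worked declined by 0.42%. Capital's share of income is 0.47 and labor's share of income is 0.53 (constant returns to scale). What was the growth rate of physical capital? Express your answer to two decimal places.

Physical capital growth was 13.73%.

Labor's share = 1 − 0.47 = 0.53.
gY = gA + 0.53×(-0.42) + 0.47×g.
0.47×g = 9.38 − 3.15 + 0.2226 = 6.4526.
g = 6.4526 / 0.47 = 13.7289%.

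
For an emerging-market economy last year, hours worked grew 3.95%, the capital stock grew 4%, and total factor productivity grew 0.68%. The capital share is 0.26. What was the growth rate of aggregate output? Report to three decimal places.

Labor's share = 1 − 0.26 = 0.74.
The capital stock: 0.26 × 4 = 1.04 pp.
Hours worked: 0.74 × 3.95 = 2.923 pp.
Output growth = 0.68 + 3.963 = 4.643%.

4.643%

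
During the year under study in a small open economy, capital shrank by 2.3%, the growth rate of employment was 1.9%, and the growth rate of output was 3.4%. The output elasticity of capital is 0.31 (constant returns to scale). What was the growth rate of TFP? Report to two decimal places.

Labor's share = 1 − 0.31 = 0.69.
Capital: 0.31 × (-2.3) = -0.713 pp.
Employment: 0.69 × 1.9 = 1.311 pp.
TFP growth = 3.4 − 0.598 = 2.802%.

TFP growth was 2.80%.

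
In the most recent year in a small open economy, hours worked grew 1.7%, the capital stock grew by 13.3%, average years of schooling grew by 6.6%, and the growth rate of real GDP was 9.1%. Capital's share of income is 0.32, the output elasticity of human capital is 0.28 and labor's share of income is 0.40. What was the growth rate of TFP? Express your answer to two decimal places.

Labor's share = 1 − 0.32 − 0.28 = 0.4.
The capital stock: 0.32 × 13.3 = 4.256 pp.
Average years of schooling: 0.28 × 6.6 = 1.848 pp.
Hours worked: 0.4 × 1.7 = 0.68 pp.
TFP growth = 9.1 − 6.784 = 2.316%.

2.32%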